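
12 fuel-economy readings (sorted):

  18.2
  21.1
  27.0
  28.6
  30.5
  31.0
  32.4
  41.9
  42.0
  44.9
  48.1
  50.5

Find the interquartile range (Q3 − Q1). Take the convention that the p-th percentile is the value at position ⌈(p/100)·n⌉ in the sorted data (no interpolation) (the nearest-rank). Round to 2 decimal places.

15.00

n = 12.
P25: rank ⌈25/100·12⌉ = 3 → 27.
P75: rank ⌈75/100·12⌉ = 9 → 42.
Difference: 42 − 27 = 15.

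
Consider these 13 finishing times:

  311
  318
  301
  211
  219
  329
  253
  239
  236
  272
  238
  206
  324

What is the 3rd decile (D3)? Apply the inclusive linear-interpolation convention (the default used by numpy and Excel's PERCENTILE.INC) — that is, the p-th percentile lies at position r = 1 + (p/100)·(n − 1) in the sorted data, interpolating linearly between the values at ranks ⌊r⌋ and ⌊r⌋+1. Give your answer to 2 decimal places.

Sorted: 206, 211, 219, 236, 238, 239, 253, 272, 301, 311, 318, 324, 329.
n = 13.
r = 1 + (30/100)·(13 − 1) = 1 + 3.6 = 4.6.
Rank 4 is 236 and rank 5 is 238.
Interpolate: 236 + 0.6·(238 − 236) = 236 + 0.6·2 = 237.2.

237.20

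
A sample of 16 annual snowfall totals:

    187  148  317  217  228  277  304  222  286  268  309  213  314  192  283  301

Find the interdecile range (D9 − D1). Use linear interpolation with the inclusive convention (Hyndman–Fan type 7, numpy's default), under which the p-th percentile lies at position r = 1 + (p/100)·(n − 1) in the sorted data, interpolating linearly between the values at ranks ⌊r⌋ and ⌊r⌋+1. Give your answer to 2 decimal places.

Sorted: 148, 187, 192, 213, 217, 222, 228, 268, 277, 283, 286, 301, 304, 309, 314, 317.
n = 16.
P10: r = 2.5; ranks 2–3 are 187, 192; interpolating gives 189.5.
P90: r = 14.5; ranks 14–15 are 309, 314; interpolating gives 311.5.
Difference: 311.5 − 189.5 = 122.

122.00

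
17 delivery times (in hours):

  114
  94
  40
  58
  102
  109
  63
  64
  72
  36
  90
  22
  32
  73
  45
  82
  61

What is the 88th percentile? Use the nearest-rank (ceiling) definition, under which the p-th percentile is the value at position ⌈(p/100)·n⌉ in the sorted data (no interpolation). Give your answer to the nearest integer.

Sorted: 22, 32, 36, 40, 45, 58, 61, 63, 64, 72, 73, 82, 90, 94, 102, 109, 114.
n = 17.
Position = ⌈88/100 · 17⌉ = ⌈14.96⌉ = 15.
The value at rank 15 is 102.

102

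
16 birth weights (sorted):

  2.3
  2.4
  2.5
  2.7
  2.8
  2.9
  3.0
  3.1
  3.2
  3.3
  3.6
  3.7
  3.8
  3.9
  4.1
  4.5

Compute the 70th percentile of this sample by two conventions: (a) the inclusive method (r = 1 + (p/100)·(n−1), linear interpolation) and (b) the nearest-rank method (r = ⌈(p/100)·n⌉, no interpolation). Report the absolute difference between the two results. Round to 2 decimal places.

n = 16.
(a) r = 11.5; between ranks 11 (3.6) and 12 (3.7): 3.65.
(b) the nearest-rank method: rank 12 → 3.7.
|3.65 − 3.7| = 0.05.

0.05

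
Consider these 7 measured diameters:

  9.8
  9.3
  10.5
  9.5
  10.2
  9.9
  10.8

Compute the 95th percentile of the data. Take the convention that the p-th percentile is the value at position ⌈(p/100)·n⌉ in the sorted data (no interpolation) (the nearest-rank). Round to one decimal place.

Sorted: 9.3, 9.5, 9.8, 9.9, 10.2, 10.5, 10.8.
n = 7.
Position = ⌈95/100 · 7⌉ = ⌈6.65⌉ = 7.
The value at rank 7 is 10.8.

10.8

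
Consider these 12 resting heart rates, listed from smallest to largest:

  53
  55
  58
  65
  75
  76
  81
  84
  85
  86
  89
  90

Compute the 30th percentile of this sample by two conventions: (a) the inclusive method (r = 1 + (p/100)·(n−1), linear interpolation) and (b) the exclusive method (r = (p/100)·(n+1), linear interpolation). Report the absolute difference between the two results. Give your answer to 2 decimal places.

3.70

n = 12.
(a) r = 4.3; between ranks 4 (65) and 5 (75): 68.
(b) r = 3.9; between ranks 3 (58) and 4 (65): 64.3.
|68 − 64.3| = 3.7.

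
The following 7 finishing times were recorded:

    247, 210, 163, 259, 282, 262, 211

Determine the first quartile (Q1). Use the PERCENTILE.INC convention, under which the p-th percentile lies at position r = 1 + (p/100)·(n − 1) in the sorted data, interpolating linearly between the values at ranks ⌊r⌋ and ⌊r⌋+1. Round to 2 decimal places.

Sorted: 163, 210, 211, 247, 259, 262, 282.
n = 7.
r = 1 + (25/100)·(7 − 1) = 1 + 1.5 = 2.5.
Rank 2 is 210 and rank 3 is 211.
Interpolate: 210 + 0.5·(211 − 210) = 210 + 0.5·1 = 210.5.

210.50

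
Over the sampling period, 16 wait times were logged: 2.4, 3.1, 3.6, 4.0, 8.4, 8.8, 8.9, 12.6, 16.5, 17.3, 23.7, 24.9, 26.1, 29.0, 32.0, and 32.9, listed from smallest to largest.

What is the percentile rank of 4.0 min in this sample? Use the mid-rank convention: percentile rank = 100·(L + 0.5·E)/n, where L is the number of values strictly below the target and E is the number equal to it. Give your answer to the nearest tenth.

21.9

Count below 4.0: L = 3; count equal: E = 1; n = 16.
Percentile rank = 100·(3 + 0.5·1)/16 = 100·3.5/16 = 21.88.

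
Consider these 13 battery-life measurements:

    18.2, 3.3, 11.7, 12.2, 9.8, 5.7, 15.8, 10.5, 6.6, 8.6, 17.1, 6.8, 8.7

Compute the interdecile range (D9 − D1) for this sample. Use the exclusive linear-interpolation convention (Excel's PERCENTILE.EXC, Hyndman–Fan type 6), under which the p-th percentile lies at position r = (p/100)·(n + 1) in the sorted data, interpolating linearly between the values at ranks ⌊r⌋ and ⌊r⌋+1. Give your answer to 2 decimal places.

13.50

Sorted: 3.3, 5.7, 6.6, 6.8, 8.6, 8.7, 9.8, 10.5, 11.7, 12.2, 15.8, 17.1, 18.2.
n = 13.
P10: r = 1.4; ranks 1–2 are 3.3, 5.7; interpolating gives 4.26.
P90: r = 12.6; ranks 12–13 are 17.1, 18.2; interpolating gives 17.76.
Difference: 17.76 − 4.26 = 13.5.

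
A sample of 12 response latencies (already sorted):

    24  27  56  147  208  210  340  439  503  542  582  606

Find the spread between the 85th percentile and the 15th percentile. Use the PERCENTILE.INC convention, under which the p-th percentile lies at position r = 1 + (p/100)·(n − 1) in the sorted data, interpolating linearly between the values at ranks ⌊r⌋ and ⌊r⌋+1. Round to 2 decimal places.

510.15

n = 12.
P15: r = 2.65; ranks 2–3 are 27, 56; interpolating gives 45.85.
P85: r = 10.35; ranks 10–11 are 542, 582; interpolating gives 556.
Difference: 556 − 45.85 = 510.15.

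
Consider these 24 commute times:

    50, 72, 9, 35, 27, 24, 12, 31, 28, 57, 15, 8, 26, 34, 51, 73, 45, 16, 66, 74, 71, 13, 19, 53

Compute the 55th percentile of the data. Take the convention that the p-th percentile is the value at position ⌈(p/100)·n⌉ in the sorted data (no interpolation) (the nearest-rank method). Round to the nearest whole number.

Sorted: 8, 9, 12, 13, 15, 16, 19, 24, 26, 27, 28, 31, 34, 35, 45, 50, 51, 53, 57, 66, 71, 72, 73, 74.
n = 24.
Position = ⌈55/100 · 24⌉ = ⌈13.2⌉ = 14.
The value at rank 14 is 35.

35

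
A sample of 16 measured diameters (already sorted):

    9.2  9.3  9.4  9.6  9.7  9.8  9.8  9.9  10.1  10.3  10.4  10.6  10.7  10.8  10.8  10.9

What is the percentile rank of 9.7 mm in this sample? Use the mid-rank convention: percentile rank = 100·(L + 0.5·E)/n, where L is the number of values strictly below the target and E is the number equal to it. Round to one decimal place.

28.1

Count below 9.7: L = 4; count equal: E = 1; n = 16.
Percentile rank = 100·(4 + 0.5·1)/16 = 100·4.5/16 = 28.12.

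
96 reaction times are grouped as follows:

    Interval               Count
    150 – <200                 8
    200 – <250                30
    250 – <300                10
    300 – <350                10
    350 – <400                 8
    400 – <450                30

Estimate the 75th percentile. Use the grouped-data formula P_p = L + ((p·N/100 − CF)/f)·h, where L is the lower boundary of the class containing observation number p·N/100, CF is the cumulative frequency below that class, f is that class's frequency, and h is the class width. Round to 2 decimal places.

N = 96; target position k = 75/100 · 96 = 72.
Cumulative frequencies: 8, 38, 48, 58, 66, 96.
Observation 72 falls in the class 400 – <450.
L = 400, CF = 66, f = 30, h = 50.
P75 = 400 + ((72 − 66)/30)·50 = 400 + 10 = 410.

410.00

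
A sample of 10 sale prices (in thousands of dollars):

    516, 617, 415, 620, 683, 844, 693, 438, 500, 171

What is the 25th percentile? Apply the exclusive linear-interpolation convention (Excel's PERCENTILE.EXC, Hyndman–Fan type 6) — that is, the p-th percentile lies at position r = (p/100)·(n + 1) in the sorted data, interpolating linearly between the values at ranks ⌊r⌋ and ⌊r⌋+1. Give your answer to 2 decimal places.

Sorted: 171, 415, 438, 500, 516, 617, 620, 683, 693, 844.
n = 10.
r = (25/100)·(10 + 1) = 2.75.
Rank 2 is 415 and rank 3 is 438.
Interpolate: 415 + 0.75·(438 − 415) = 415 + 0.75·23 = 432.25.

432.25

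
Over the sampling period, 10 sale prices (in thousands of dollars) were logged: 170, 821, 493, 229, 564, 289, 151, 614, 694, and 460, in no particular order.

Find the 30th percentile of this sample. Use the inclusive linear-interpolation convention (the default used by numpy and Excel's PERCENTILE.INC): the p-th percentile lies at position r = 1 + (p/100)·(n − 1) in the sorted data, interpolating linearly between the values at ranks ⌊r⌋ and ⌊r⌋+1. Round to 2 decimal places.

Sorted: 151, 170, 229, 289, 460, 493, 564, 614, 694, 821.
n = 10.
r = 1 + (30/100)·(10 − 1) = 1 + 2.7 = 3.7.
Rank 3 is 229 and rank 4 is 289.
Interpolate: 229 + 0.7·(289 − 229) = 229 + 0.7·60 = 271.

271.00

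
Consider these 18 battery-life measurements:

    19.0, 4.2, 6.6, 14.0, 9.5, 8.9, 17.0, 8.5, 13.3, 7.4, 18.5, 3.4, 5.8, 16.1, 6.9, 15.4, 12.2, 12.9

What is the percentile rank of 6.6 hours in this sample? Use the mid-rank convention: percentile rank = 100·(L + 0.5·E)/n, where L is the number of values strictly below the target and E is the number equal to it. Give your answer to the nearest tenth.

19.4

Sorted: 3.4, 4.2, 5.8, 6.6, 6.9, 7.4, 8.5, 8.9, 9.5, 12.2, 12.9, 13.3, 14.0, 15.4, 16.1, 17.0, 18.5, 19.0.
Count below 6.6: L = 3; count equal: E = 1; n = 18.
Percentile rank = 100·(3 + 0.5·1)/18 = 100·3.5/18 = 19.44.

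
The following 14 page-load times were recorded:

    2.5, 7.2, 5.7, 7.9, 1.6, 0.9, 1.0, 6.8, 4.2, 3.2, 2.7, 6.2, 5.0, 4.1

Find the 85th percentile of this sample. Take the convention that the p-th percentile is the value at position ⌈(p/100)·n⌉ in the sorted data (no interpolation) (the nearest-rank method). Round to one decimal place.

Sorted: 0.9, 1.0, 1.6, 2.5, 2.7, 3.2, 4.1, 4.2, 5.0, 5.7, 6.2, 6.8, 7.2, 7.9.
n = 14.
Position = ⌈85/100 · 14⌉ = ⌈11.9⌉ = 12.
The value at rank 12 is 6.8.

6.8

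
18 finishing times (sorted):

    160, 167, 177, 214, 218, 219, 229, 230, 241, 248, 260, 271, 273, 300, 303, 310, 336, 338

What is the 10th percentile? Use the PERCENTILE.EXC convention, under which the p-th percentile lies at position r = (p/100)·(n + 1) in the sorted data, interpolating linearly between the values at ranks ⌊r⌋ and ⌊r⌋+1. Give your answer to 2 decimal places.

166.30

n = 18.
r = (10/100)·(18 + 1) = 1.9.
Rank 1 is 160 and rank 2 is 167.
Interpolate: 160 + 0.9·(167 − 160) = 160 + 0.9·7 = 166.3.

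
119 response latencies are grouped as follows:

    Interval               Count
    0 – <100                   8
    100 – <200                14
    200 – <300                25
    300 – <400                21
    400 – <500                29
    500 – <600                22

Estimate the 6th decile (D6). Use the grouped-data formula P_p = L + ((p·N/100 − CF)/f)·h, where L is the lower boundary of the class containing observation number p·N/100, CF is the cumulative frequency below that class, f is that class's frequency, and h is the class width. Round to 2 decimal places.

411.72

N = 119; target position k = 60/100 · 119 = 71.4.
Cumulative frequencies: 8, 22, 47, 68, 97, 119.
Observation 71.4 falls in the class 400 – <500.
L = 400, CF = 68, f = 29, h = 100.
P60 = 400 + ((71.4 − 68)/29)·100 = 400 + 11.7241 = 411.724.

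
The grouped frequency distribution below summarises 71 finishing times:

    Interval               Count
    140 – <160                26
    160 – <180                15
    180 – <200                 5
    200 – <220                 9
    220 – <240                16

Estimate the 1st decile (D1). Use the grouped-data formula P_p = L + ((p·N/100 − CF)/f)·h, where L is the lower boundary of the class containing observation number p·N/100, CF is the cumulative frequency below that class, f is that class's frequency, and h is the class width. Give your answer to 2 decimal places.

N = 71; target position k = 10/100 · 71 = 7.1.
Cumulative frequencies: 26, 41, 46, 55, 71.
Observation 7.1 falls in the class 140 – <160.
L = 140, CF = 0, f = 26, h = 20.
P10 = 140 + ((7.1 − 0)/26)·20 = 140 + 5.46154 = 145.462.

145.46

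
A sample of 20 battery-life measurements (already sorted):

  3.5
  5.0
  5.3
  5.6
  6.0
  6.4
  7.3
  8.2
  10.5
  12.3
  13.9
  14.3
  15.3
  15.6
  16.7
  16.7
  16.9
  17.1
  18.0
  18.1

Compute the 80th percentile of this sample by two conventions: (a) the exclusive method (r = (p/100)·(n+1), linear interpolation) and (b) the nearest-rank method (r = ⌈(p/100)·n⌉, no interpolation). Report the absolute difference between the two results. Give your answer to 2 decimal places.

0.16

n = 20.
(a) r = 16.8; between ranks 16 (16.7) and 17 (16.9): 16.86.
(b) the nearest-rank method: rank 16 → 16.7.
|16.86 − 16.7| = 0.16.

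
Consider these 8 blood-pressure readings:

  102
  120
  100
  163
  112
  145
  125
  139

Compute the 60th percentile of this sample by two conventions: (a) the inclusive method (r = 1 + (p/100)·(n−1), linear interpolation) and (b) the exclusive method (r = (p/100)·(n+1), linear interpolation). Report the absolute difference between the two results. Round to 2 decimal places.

2.80

Sorted: 100, 102, 112, 120, 125, 139, 145, 163.
n = 8.
(a) r = 5.2; between ranks 5 (125) and 6 (139): 127.8.
(b) r = 5.4; between ranks 5 (125) and 6 (139): 130.6.
|127.8 − 130.6| = 2.8.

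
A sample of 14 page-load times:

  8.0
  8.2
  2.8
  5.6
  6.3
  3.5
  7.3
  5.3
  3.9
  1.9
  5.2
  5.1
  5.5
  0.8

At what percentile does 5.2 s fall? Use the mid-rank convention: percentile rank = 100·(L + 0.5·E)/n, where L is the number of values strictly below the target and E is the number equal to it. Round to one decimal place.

46.4

Sorted: 0.8, 1.9, 2.8, 3.5, 3.9, 5.1, 5.2, 5.3, 5.5, 5.6, 6.3, 7.3, 8.0, 8.2.
Count below 5.2: L = 6; count equal: E = 1; n = 14.
Percentile rank = 100·(6 + 0.5·1)/14 = 100·6.5/14 = 46.43.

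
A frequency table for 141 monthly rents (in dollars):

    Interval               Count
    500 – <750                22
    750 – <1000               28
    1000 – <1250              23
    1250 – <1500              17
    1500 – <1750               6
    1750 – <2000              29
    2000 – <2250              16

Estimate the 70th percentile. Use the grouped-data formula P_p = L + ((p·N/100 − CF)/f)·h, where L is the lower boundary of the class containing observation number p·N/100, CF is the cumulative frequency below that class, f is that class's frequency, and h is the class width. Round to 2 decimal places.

N = 141; target position k = 70/100 · 141 = 98.7.
Cumulative frequencies: 22, 50, 73, 90, 96, 125, 141.
Observation 98.7 falls in the class 1750 – <2000.
L = 1750, CF = 96, f = 29, h = 250.
P70 = 1750 + ((98.7 − 96)/29)·250 = 1750 + 23.2759 = 1773.28.

1773.28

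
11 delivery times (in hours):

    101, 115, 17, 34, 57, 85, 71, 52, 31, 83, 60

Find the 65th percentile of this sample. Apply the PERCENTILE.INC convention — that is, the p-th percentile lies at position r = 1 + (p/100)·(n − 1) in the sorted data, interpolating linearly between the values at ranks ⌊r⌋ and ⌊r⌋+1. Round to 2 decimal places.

Sorted: 17, 31, 34, 52, 57, 60, 71, 83, 85, 101, 115.
n = 11.
r = 1 + (65/100)·(11 − 1) = 1 + 6.5 = 7.5.
Rank 7 is 71 and rank 8 is 83.
Interpolate: 71 + 0.5·(83 − 71) = 71 + 0.5·12 = 77.

77.00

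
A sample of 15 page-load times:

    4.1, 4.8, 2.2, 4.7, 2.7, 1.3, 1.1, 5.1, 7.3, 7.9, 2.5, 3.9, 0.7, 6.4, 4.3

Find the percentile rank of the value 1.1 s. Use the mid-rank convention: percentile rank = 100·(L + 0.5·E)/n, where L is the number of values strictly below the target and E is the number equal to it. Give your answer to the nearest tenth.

10.0

Sorted: 0.7, 1.1, 1.3, 2.2, 2.5, 2.7, 3.9, 4.1, 4.3, 4.7, 4.8, 5.1, 6.4, 7.3, 7.9.
Count below 1.1: L = 1; count equal: E = 1; n = 15.
Percentile rank = 100·(1 + 0.5·1)/15 = 100·1.5/15 = 10.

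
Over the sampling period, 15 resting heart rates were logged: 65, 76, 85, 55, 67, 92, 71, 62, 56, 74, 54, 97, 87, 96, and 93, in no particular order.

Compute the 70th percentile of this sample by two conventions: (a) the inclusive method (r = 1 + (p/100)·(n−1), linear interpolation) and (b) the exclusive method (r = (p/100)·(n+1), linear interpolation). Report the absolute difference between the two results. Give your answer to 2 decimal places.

1.40

Sorted: 54, 55, 56, 62, 65, 67, 71, 74, 76, 85, 87, 92, 93, 96, 97.
n = 15.
(a) r = 10.8; between ranks 10 (85) and 11 (87): 86.6.
(b) r = 11.2; between ranks 11 (87) and 12 (92): 88.
|86.6 − 88| = 1.4.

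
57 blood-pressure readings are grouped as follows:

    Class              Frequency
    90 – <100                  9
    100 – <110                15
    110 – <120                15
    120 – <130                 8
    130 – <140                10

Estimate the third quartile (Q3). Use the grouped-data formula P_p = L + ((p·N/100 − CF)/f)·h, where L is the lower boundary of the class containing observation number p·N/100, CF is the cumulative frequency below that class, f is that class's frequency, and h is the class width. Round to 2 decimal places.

124.69

N = 57; target position k = 75/100 · 57 = 42.75.
Cumulative frequencies: 9, 24, 39, 47, 57.
Observation 42.75 falls in the class 120 – <130.
L = 120, CF = 39, f = 8, h = 10.
P75 = 120 + ((42.75 − 39)/8)·10 = 120 + 4.6875 = 124.688.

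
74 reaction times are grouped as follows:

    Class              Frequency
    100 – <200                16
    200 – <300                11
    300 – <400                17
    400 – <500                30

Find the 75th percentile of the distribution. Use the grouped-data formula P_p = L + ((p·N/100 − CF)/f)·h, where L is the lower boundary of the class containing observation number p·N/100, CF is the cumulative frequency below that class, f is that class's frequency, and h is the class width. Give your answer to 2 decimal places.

N = 74; target position k = 75/100 · 74 = 55.5.
Cumulative frequencies: 16, 27, 44, 74.
Observation 55.5 falls in the class 400 – <500.
L = 400, CF = 44, f = 30, h = 100.
P75 = 400 + ((55.5 − 44)/30)·100 = 400 + 38.3333 = 438.333.

438.33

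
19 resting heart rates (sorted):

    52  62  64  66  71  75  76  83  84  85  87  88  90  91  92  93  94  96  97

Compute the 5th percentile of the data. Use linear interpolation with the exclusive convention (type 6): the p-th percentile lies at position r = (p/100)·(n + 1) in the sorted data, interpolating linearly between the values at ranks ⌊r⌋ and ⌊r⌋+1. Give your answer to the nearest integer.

n = 19.
r = (5/100)·(19 + 1) = 1.
r is an integer, so P5 is the value at rank 1: 52.

52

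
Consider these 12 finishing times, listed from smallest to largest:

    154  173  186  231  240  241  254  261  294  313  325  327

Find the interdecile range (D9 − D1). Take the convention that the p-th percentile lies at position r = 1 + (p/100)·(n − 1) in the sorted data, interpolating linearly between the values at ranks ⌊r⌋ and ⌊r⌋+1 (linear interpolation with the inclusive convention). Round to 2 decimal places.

n = 12.
P10: r = 2.1; ranks 2–3 are 173, 186; interpolating gives 174.3.
P90: r = 10.9; ranks 10–11 are 313, 325; interpolating gives 323.8.
Difference: 323.8 − 174.3 = 149.5.

149.50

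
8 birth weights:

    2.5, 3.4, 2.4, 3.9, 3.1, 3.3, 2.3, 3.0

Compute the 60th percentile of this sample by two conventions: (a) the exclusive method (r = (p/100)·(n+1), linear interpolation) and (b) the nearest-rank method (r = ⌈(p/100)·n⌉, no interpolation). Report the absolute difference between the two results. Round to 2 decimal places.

0.08

Sorted: 2.3, 2.4, 2.5, 3.0, 3.1, 3.3, 3.4, 3.9.
n = 8.
(a) r = 5.4; between ranks 5 (3.1) and 6 (3.3): 3.18.
(b) the nearest-rank method: rank 5 → 3.1.
|3.18 − 3.1| = 0.08.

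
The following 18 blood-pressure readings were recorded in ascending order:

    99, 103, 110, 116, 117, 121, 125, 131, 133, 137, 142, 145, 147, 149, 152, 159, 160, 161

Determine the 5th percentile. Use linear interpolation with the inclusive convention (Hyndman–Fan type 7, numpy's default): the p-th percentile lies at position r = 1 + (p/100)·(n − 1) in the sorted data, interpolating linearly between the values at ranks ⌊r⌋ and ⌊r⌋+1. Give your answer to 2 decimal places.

102.40

n = 18.
r = 1 + (5/100)·(18 − 1) = 1 + 0.85 = 1.85.
Rank 1 is 99 and rank 2 is 103.
Interpolate: 99 + 0.85·(103 − 99) = 99 + 0.85·4 = 102.4.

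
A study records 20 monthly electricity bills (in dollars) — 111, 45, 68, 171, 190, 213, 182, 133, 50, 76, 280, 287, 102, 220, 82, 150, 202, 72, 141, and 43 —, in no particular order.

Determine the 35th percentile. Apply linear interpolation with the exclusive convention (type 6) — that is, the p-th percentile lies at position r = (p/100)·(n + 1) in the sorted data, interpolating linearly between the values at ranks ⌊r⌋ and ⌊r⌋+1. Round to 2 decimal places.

Sorted: 43, 45, 50, 68, 72, 76, 82, 102, 111, 133, 141, 150, 171, 182, 190, 202, 213, 220, 280, 287.
n = 20.
r = (35/100)·(20 + 1) = 7.35.
Rank 7 is 82 and rank 8 is 102.
Interpolate: 82 + 0.35·(102 − 82) = 82 + 0.35·20 = 89.

89.00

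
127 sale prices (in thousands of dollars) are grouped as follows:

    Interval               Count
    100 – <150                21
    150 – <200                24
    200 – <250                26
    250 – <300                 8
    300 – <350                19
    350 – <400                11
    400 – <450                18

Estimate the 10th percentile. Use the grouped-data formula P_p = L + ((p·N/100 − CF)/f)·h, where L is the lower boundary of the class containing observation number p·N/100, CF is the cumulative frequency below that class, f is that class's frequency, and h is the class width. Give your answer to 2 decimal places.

N = 127; target position k = 10/100 · 127 = 12.7.
Cumulative frequencies: 21, 45, 71, 79, 98, 109, 127.
Observation 12.7 falls in the class 100 – <150.
L = 100, CF = 0, f = 21, h = 50.
P10 = 100 + ((12.7 − 0)/21)·50 = 100 + 30.2381 = 130.238.

130.24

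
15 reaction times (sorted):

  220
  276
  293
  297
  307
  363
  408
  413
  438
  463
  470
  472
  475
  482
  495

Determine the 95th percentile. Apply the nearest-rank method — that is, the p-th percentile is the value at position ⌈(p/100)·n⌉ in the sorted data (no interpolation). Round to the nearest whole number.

n = 15.
Position = ⌈95/100 · 15⌉ = ⌈14.25⌉ = 15.
The value at rank 15 is 495.

495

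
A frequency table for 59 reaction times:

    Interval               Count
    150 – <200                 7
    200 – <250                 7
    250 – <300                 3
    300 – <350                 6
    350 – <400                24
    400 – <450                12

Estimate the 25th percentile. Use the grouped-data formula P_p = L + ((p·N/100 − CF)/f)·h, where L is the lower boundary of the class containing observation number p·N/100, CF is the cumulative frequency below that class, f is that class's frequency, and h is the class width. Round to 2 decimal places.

262.50

N = 59; target position k = 25/100 · 59 = 14.75.
Cumulative frequencies: 7, 14, 17, 23, 47, 59.
Observation 14.75 falls in the class 250 – <300.
L = 250, CF = 14, f = 3, h = 50.
P25 = 250 + ((14.75 − 14)/3)·50 = 250 + 12.5 = 262.5.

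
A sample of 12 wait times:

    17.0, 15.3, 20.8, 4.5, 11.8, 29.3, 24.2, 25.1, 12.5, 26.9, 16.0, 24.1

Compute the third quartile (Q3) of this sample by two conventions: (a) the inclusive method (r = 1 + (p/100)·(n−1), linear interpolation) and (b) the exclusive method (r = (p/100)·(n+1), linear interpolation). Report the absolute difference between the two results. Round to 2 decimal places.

0.45

Sorted: 4.5, 11.8, 12.5, 15.3, 16.0, 17.0, 20.8, 24.1, 24.2, 25.1, 26.9, 29.3.
n = 12.
(a) r = 9.25; between ranks 9 (24.2) and 10 (25.1): 24.425.
(b) r = 9.75; between ranks 9 (24.2) and 10 (25.1): 24.875.
|24.425 − 24.875| = 0.45.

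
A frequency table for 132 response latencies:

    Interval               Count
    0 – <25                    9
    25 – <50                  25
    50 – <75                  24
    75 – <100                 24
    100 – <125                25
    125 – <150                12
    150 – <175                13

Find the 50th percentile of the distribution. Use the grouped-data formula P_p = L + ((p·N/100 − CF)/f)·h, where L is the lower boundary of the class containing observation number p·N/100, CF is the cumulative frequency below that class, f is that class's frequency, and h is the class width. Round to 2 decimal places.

N = 132; target position k = 50/100 · 132 = 66.
Cumulative frequencies: 9, 34, 58, 82, 107, 119, 132.
Observation 66 falls in the class 75 – <100.
L = 75, CF = 58, f = 24, h = 25.
P50 = 75 + ((66 − 58)/24)·25 = 75 + 8.33333 = 83.3333.

83.33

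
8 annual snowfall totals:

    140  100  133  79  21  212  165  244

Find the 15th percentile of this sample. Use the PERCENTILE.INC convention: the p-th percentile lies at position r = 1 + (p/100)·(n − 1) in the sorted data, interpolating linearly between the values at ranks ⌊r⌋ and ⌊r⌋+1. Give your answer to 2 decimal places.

Sorted: 21, 79, 100, 133, 140, 165, 212, 244.
n = 8.
r = 1 + (15/100)·(8 − 1) = 1 + 1.05 = 2.05.
Rank 2 is 79 and rank 3 is 100.
Interpolate: 79 + 0.05·(100 − 79) = 79 + 0.05·21 = 80.05.

80.05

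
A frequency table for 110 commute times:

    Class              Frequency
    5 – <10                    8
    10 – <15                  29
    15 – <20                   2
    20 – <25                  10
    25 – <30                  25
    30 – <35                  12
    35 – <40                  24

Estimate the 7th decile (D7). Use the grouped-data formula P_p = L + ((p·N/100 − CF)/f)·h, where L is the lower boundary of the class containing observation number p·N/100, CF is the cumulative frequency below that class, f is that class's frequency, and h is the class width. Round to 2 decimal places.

31.25

N = 110; target position k = 70/100 · 110 = 77.
Cumulative frequencies: 8, 37, 39, 49, 74, 86, 110.
Observation 77 falls in the class 30 – <35.
L = 30, CF = 74, f = 12, h = 5.
P70 = 30 + ((77 − 74)/12)·5 = 30 + 1.25 = 31.25.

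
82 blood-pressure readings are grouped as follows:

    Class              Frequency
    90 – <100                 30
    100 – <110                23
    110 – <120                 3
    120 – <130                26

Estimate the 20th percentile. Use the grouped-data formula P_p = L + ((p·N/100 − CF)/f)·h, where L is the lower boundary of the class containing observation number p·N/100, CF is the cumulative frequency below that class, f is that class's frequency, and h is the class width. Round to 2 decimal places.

95.47

N = 82; target position k = 20/100 · 82 = 16.4.
Cumulative frequencies: 30, 53, 56, 82.
Observation 16.4 falls in the class 90 – <100.
L = 90, CF = 0, f = 30, h = 10.
P20 = 90 + ((16.4 − 0)/30)·10 = 90 + 5.46667 = 95.4667.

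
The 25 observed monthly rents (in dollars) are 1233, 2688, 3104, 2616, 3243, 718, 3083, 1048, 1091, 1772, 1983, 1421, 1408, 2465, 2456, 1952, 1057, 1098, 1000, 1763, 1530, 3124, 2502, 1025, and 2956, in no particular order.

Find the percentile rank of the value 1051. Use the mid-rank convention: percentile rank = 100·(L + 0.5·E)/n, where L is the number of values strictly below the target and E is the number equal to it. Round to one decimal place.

Sorted: 718, 1000, 1025, 1048, 1057, 1091, 1098, 1233, 1408, 1421, 1530, 1763, 1772, 1952, 1983, 2456, 2465, 2502, 2616, 2688, 2956, 3083, 3104, 3124, 3243.
Count below 1051: L = 4; count equal: E = 0; n = 25.
Percentile rank = 100·(4 + 0.5·0)/25 = 100·4/25 = 16.

16.0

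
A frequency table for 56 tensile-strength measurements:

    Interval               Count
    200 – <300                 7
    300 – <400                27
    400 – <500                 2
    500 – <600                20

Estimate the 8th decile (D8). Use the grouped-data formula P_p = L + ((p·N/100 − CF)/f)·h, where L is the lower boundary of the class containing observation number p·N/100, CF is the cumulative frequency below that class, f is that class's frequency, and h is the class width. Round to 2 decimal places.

N = 56; target position k = 80/100 · 56 = 44.8.
Cumulative frequencies: 7, 34, 36, 56.
Observation 44.8 falls in the class 500 – <600.
L = 500, CF = 36, f = 20, h = 100.
P80 = 500 + ((44.8 − 36)/20)·100 = 500 + 44 = 544.

544.00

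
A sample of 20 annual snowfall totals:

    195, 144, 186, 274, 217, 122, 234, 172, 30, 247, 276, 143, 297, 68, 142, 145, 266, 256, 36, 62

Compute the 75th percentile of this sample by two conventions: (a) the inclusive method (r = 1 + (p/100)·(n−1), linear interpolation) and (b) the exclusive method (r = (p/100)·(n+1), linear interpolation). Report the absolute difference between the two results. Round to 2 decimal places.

Sorted: 30, 36, 62, 68, 122, 142, 143, 144, 145, 172, 186, 195, 217, 234, 247, 256, 266, 274, 276, 297.
n = 20.
(a) r = 15.25; between ranks 15 (247) and 16 (256): 249.25.
(b) r = 15.75; between ranks 15 (247) and 16 (256): 253.75.
|249.25 − 253.75| = 4.5.

4.50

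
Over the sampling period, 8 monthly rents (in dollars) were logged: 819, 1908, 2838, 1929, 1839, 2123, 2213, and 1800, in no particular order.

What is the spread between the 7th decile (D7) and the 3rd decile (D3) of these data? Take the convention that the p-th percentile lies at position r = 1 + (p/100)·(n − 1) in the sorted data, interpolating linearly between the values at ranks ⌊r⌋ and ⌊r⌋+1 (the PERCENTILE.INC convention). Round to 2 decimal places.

Sorted: 819, 1800, 1839, 1908, 1929, 2123, 2213, 2838.
n = 8.
P30: r = 3.1; ranks 3–4 are 1839, 1908; interpolating gives 1845.9.
P70: r = 5.9; ranks 5–6 are 1929, 2123; interpolating gives 2103.6.
Difference: 2103.6 − 1845.9 = 257.7.

257.70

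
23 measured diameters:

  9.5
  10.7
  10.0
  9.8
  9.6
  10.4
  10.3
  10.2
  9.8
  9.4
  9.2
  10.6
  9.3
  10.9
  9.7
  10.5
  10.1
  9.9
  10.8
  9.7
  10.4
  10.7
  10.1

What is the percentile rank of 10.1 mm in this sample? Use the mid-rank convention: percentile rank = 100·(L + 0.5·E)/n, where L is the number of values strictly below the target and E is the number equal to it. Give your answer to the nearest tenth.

52.2

Sorted: 9.2, 9.3, 9.4, 9.5, 9.6, 9.7, 9.7, 9.8, 9.8, 9.9, 10.0, 10.1, 10.1, 10.2, 10.3, 10.4, 10.4, 10.5, 10.6, 10.7, 10.7, 10.8, 10.9.
Count below 10.1: L = 11; count equal: E = 2; n = 23.
Percentile rank = 100·(11 + 0.5·2)/23 = 100·12/23 = 52.17.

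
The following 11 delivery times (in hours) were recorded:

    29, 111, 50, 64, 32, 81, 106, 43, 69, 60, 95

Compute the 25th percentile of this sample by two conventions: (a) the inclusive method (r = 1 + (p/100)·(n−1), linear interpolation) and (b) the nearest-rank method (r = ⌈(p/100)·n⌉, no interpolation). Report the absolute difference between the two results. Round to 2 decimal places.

3.50

Sorted: 29, 32, 43, 50, 60, 64, 69, 81, 95, 106, 111.
n = 11.
(a) r = 3.5; between ranks 3 (43) and 4 (50): 46.5.
(b) the nearest-rank method: rank 3 → 43.
|46.5 − 43| = 3.5.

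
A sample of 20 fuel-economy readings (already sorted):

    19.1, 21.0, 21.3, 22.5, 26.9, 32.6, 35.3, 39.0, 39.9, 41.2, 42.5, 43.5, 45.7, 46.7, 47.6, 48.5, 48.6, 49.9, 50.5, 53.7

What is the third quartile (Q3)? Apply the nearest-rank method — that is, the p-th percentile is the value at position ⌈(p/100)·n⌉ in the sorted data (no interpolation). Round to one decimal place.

n = 20.
Position = ⌈75/100 · 20⌉ = ⌈15⌉ = 15.
The value at rank 15 is 47.6.

47.6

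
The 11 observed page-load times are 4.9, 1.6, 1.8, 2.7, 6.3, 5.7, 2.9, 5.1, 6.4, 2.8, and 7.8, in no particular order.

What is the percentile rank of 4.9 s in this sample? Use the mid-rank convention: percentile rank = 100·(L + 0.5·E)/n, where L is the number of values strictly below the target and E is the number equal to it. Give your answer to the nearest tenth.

Sorted: 1.6, 1.8, 2.7, 2.8, 2.9, 4.9, 5.1, 5.7, 6.3, 6.4, 7.8.
Count below 4.9: L = 5; count equal: E = 1; n = 11.
Percentile rank = 100·(5 + 0.5·1)/11 = 100·5.5/11 = 50.

50.0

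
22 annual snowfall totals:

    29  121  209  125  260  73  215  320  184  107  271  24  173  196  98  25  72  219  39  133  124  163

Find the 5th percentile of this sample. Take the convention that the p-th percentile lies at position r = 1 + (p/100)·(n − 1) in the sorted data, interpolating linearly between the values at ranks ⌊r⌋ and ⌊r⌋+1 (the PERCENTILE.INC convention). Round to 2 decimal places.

25.20

Sorted: 24, 25, 29, 39, 72, 73, 98, 107, 121, 124, 125, 133, 163, 173, 184, 196, 209, 215, 219, 260, 271, 320.
n = 22.
r = 1 + (5/100)·(22 − 1) = 1 + 1.05 = 2.05.
Rank 2 is 25 and rank 3 is 29.
Interpolate: 25 + 0.05·(29 − 25) = 25 + 0.05·4 = 25.2.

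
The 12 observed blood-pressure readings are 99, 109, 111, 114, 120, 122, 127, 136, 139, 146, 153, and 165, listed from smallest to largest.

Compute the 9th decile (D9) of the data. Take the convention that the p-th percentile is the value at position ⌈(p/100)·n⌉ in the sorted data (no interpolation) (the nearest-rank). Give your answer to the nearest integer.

153

n = 12.
Position = ⌈90/100 · 12⌉ = ⌈10.8⌉ = 11.
The value at rank 11 is 153.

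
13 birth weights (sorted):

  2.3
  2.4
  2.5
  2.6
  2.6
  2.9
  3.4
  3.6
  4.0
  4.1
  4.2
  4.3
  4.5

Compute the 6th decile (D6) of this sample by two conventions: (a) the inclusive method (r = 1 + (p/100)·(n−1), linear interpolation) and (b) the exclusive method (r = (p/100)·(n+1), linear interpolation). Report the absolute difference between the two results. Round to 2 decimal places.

0.08

n = 13.
(a) r = 8.2; between ranks 8 (3.6) and 9 (4.0): 3.68.
(b) r = 8.4; between ranks 8 (3.6) and 9 (4.0): 3.76.
|3.68 − 3.76| = 0.08.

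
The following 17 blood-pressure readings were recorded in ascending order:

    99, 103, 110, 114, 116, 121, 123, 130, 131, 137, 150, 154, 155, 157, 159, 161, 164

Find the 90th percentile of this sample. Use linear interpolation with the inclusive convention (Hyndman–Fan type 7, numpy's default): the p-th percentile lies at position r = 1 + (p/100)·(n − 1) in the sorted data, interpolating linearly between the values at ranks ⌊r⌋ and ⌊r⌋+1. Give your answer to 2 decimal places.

n = 17.
r = 1 + (90/100)·(17 − 1) = 1 + 14.4 = 15.4.
Rank 15 is 159 and rank 16 is 161.
Interpolate: 159 + 0.4·(161 − 159) = 159 + 0.4·2 = 159.8.

159.80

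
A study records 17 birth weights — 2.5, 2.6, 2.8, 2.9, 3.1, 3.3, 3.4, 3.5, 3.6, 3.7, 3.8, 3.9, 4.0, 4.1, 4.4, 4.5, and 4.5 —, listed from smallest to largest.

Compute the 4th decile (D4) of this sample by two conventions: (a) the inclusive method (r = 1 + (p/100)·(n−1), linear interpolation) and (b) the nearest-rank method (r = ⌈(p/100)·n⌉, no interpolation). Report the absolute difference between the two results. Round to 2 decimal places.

n = 17.
(a) r = 7.4; between ranks 7 (3.4) and 8 (3.5): 3.44.
(b) the nearest-rank method: rank 7 → 3.4.
|3.44 − 3.4| = 0.04.

0.04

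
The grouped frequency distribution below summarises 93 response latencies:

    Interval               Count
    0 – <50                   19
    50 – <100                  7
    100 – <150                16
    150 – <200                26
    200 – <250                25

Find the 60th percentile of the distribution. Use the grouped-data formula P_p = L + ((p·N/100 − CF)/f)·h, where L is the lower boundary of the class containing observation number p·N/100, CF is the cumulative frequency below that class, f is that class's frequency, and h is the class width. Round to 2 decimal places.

N = 93; target position k = 60/100 · 93 = 55.8.
Cumulative frequencies: 19, 26, 42, 68, 93.
Observation 55.8 falls in the class 150 – <200.
L = 150, CF = 42, f = 26, h = 50.
P60 = 150 + ((55.8 − 42)/26)·50 = 150 + 26.5385 = 176.538.

176.54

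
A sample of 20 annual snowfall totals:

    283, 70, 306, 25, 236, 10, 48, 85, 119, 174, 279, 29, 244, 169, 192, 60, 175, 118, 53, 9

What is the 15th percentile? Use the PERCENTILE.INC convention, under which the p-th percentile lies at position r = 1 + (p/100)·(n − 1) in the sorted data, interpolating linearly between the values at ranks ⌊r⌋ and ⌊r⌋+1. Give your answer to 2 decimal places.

28.40

Sorted: 9, 10, 25, 29, 48, 53, 60, 70, 85, 118, 119, 169, 174, 175, 192, 236, 244, 279, 283, 306.
n = 20.
r = 1 + (15/100)·(20 − 1) = 1 + 2.85 = 3.85.
Rank 3 is 25 and rank 4 is 29.
Interpolate: 25 + 0.85·(29 − 25) = 25 + 0.85·4 = 28.4.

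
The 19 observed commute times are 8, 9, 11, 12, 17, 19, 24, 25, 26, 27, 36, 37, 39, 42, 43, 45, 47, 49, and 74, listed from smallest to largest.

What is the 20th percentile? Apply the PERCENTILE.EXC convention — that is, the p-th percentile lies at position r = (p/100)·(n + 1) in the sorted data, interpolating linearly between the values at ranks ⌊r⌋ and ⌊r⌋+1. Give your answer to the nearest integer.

n = 19.
r = (20/100)·(19 + 1) = 4.
r is an integer, so P20 is the value at rank 4: 12.

12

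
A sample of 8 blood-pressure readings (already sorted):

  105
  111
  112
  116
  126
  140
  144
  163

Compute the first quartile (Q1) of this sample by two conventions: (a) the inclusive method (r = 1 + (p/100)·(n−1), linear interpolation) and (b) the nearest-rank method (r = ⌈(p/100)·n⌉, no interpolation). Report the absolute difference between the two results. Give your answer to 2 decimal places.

0.75

n = 8.
(a) r = 2.75; between ranks 2 (111) and 3 (112): 111.75.
(b) the nearest-rank method: rank 2 → 111.
|111.75 − 111| = 0.75.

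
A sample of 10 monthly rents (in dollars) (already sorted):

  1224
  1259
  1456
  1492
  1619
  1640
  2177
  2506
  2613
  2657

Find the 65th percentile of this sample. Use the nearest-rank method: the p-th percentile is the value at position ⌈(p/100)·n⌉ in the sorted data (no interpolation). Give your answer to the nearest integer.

n = 10.
Position = ⌈65/100 · 10⌉ = ⌈6.5⌉ = 7.
The value at rank 7 is 2177.

2177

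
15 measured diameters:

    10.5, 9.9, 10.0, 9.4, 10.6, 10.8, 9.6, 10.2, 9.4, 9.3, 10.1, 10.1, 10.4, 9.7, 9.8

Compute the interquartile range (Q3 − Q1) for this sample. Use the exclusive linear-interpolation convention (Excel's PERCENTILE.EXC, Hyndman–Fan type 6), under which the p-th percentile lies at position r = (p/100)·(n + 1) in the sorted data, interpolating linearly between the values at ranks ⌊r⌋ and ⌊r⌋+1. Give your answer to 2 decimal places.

Sorted: 9.3, 9.4, 9.4, 9.6, 9.7, 9.8, 9.9, 10.0, 10.1, 10.1, 10.2, 10.4, 10.5, 10.6, 10.8.
n = 15.
P25: r = 4 (integer) → 9.6.
P75: r = 12 (integer) → 10.4.
Difference: 10.4 − 9.6 = 0.8.

0.80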